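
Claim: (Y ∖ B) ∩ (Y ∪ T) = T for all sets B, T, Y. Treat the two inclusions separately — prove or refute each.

(⟹) This inclusion fails. Take B = ∅, T = ∅, Y = {1}; then 1 ∈ (Y ∖ B) ∩ (Y ∪ T) but 1 ∉ T.

(⟸) This inclusion fails. Take B = ∅, T = {1}, Y = ∅; then 1 ∈ T but 1 ∉ (Y ∖ B) ∩ (Y ∪ T).

Neither inclusion holds.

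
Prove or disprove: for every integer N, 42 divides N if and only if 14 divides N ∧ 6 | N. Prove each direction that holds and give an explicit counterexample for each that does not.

Both directions hold; the statement is true.

Forward direction. If 42 ∣ N, write N = 42q. Since 42 = 3·14, N = 14·(3q), so 14 ∣ N; and since 42 = 7·6, N = 6·(7q), so 6 ∣ N.

Converse. Suppose 14 ∣ N and 6 ∣ N. Any common multiple of 14 and 6 is a multiple of their lcm; here lcm(14, 6) = 14·6/gcd(14, 6) = 84/2 = 42, so 42 ∣ N.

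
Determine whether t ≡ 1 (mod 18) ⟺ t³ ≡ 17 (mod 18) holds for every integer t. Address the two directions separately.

(⇒) This fails: take t = 1. Then 1 ≡ 1 (mod 18), but 1³ = 1 ≡ 1 (mod 18), not 17.

(⇐) This fails: take t = 5. Then 5³ = 125 ≡ 17 (mod 18), yet 5 ≡ 5 (mod 18), not 1.

Both directions fail.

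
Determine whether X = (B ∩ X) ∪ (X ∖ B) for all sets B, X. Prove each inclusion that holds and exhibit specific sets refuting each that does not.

Both inclusions hold.

Forward inclusion. Let x ∈ X. Then either x ∈ X and x ∉ B; or x ∈ B ∩ X. In each case x ∈ (B ∩ X) ∪ (X ∖ B), so X ⊆ (B ∩ X) ∪ (X ∖ B).

Reverse inclusion. Let x ∈ (B ∩ X) ∪ (X ∖ B). Then either x ∈ X and x ∉ B; or x ∈ B ∩ X. In each case x ∈ X, so (B ∩ X) ∪ (X ∖ B) ⊆ X.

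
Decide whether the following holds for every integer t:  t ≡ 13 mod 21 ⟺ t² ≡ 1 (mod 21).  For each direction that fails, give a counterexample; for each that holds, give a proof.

(→) Suppose t ≡ 13 mod 21. Write t = 21j + 13. Then (21j + 13)² = 441j² + 546j + 169 = 21(21j² + 26j + 8) + 1, so t² ≡ 1 (mod 21).

(←) This fails: take t = 1. Then 1² = 1 ≡ 1 (mod 21), yet 1 ≡ 1 (mod 21), not 13.

Not equivalent: only (⇒) holds.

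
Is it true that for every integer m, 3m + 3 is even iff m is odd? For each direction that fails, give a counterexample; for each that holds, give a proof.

[⇒] Suppose 3m + 3 is even. Since 3 is odd, 3m and m have the same parity, so 3m + 3 ≡ m + 3 (mod 2). As 3 is odd, 3m + 3 is even exactly when m is odd. Thus m is odd.

[⇐] Conversely, suppose m is odd; write m = 2j + 1. Then 3m + 3 = 3·(2j + 1) + 3 = 2·3j + 6, which is even.

Both implications hold.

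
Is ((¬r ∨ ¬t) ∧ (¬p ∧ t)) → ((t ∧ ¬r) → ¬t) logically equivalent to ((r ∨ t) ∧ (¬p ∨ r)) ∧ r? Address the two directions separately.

[⇒] This fails. Under p = F, t = F, r = F, the left side is true but the right side is false.

[⇐] Assume the antecedent. If p is true, the consequent reduces to true regardless of the other variables. If p is false, the antecedent forces (p = F, t = F, r = T) or (p = F, t = T, r = T), and the consequent holds there. Either way the consequent holds.

The forward direction fails; the converse holds.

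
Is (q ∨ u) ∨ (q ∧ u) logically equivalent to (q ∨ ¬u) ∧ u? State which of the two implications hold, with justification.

(⟹) This fails. Under q = T, u = F, the left side is true but the right side is false.

(⟸) Assume the antecedent. If q is true, (q ∨ u) ∨ (q ∧ u) reduces to true regardless of the other variables. If q is false, the antecedent cannot hold. Either way (q ∨ u) ∨ (q ∧ u) holds.

The forward direction fails; the converse holds.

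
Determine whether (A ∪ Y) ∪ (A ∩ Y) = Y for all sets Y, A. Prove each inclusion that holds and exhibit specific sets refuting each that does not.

(⟹) This inclusion fails. Take Y = ∅, A = {1}; then 1 ∈ (A ∪ Y) ∪ (A ∩ Y) but 1 ∉ Y.

(⟸) Let x ∈ Y. Then either x ∈ Y and x ∉ A; or x ∈ Y ∩ A. In each case x ∈ (A ∪ Y) ∪ (A ∩ Y), so Y ⊆ (A ∪ Y) ∪ (A ∩ Y).

Only the reverse inclusion holds.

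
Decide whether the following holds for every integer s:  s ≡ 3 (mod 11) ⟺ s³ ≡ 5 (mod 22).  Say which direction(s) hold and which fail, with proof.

Forward direction. This fails: take s = 14. Then 14 ≡ 3 (mod 11), but 14³ = 2744 ≡ 16 (mod 22), not 5.

Converse. The residues r modulo 22 with r³ ≡ 5 (mod 22) are exactly {3}, and each is ≡ 3 (mod 11).

Only the reverse direction holds.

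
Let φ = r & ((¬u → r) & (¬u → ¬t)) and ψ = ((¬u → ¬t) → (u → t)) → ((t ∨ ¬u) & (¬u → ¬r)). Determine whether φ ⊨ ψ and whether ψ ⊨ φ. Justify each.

Forward direction. This fails. Under t = F, r = T, u = F, the left side is true but the right side is false.

Converse. This fails. Under t = F, r = F, u = F, the left side is false but the right side is true.

Neither implication holds.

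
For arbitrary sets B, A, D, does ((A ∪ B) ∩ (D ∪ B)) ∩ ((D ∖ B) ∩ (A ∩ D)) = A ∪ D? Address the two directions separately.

Only the forward inclusion holds.

Forward inclusion. Let x ∈ ((A ∪ B) ∩ (D ∪ B)) ∩ ((D ∖ B) ∩ (A ∩ D)). Then x ∈ A ∩ D and x ∉ B, from which x ∈ A ∪ D.

Reverse inclusion. This inclusion fails. Take B = ∅, A = {1}, D = ∅; then 1 ∈ A ∪ D but 1 ∉ ((A ∪ B) ∩ (D ∪ B)) ∩ ((D ∖ B) ∩ (A ∩ D)).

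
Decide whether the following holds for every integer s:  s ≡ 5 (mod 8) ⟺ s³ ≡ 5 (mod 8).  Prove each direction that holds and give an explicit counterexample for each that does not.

Equivalent; both directions hold.

(⇒) Suppose s ≡ 5 (mod 8). Write s = 8j + 5. Then (8j + 5)³ = 512j³ + 960j² + 600j + 125 = 8(64j³ + 120j² + 75j + 15) + 5, so s³ ≡ 5 (mod 8).

(⇐) For the converse, argue contrapositively. If s ≢ 5 (mod 8), then s is congruent to one of 0, 1, 2, 3, 4, 6, 7 modulo 8, and these give s³ ≡ 0, 1, 0, 3, 0, 0, 7 respectively — never 5.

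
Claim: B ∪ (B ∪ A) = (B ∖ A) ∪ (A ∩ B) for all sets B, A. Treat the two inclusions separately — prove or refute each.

Forward inclusion. This inclusion fails. Take B = ∅, A = {1}; then 1 ∈ B ∪ (B ∪ A) but 1 ∉ (B ∖ A) ∪ (A ∩ B).

Reverse inclusion. Let x ∈ (B ∖ A) ∪ (A ∩ B). Then either x ∈ B and x ∉ A; or x ∈ B ∩ A. In each case x ∈ B ∪ (B ∪ A), so (B ∖ A) ∪ (A ∩ B) ⊆ B ∪ (B ∪ A).

Only the reverse inclusion holds.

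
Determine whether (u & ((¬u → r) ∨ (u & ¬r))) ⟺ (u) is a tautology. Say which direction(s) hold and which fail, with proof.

(→) Assume the antecedent. If u is true, u reduces to true regardless of the other variables. If u is false, the antecedent cannot hold. Either way u holds.

(←) Assume the antecedent. If u is true, u & ((¬u → r) ∨ (u & ¬r)) reduces to true regardless of the other variables. If u is false, the antecedent cannot hold. Either way u & ((¬u → r) ∨ (u & ¬r)) holds.

Equivalent; both directions hold.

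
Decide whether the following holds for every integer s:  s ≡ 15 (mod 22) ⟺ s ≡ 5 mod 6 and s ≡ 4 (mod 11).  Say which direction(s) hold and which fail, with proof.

(⟹) This fails: s = 37 gives 37 ≡ 15 (mod 22) but 37 ≡ 1 (mod 6), so the conjunction on the right does not hold.

(⟸) Conversely, if s ≡ 5 (mod 6) and s ≡ 4 (mod 11), then by the Chinese remainder theorem s ≡ 59 (mod 66). Since 59 ≡ 15 (mod 22) and 22 ∣ 66, we get s ≡ 15 (mod 22).

Only the converse holds.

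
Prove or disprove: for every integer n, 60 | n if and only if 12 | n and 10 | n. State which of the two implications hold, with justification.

The biconditional holds.

Forward direction. If 60 ∣ n, write n = 60q. Since 60 = 5·12, n = 12·(5q), so 12 ∣ n; and since 60 = 6·10, n = 10·(6q), so 10 ∣ n.

Converse. Suppose 12 ∣ n and 10 ∣ n. Any common multiple of 12 and 10 is a multiple of their lcm; here lcm(12, 10) = 12·10/gcd(12, 10) = 120/2 = 60, so 60 ∣ n.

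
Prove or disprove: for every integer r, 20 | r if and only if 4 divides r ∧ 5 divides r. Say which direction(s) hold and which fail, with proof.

Both directions hold.

(⟹) If 20 ∣ r, write r = 20q. Since 20 = 5·4, r = 4·(5q), so 4 ∣ r; and since 20 = 4·5, r = 5·(4q), so 5 ∣ r.

(⟸) Suppose 4 ∣ r and 5 ∣ r. Any common multiple of 4 and 5 is a multiple of their lcm; here gcd(4, 5) = 1, so lcm(4, 5) = 4·5 = 20, so 20 ∣ r.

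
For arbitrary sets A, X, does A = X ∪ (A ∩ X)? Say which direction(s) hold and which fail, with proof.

Neither inclusion holds.

(⟹) This inclusion fails. Take A = {1}, X = ∅; then 1 ∈ A but 1 ∉ X ∪ (A ∩ X).

(⟸) This inclusion fails. Take A = ∅, X = {1}; then 1 ∈ X ∪ (A ∩ X) but 1 ∉ A.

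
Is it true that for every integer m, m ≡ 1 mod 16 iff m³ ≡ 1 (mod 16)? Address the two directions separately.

(⇒) Suppose m ≡ 1 mod 16. Write m = 16j + 1. Then (16j + 1)³ = 4096j³ + 768j² + 48j + 1 = 16(256j³ + 48j² + 3j) + 1, so m³ ≡ 1 (mod 16).

(⇐) Conversely, suppose m³ ≡ 1 (mod 16). The only residue r in {0, …, 15} with r³ ≡ 1 (mod 16) is r = 1, so m ≡ 1 (mod 16).

Equivalent; both directions hold.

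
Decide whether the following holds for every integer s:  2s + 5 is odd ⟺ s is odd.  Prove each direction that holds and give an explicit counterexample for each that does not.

Not equivalent: only (⇐) holds.

(⇒) This fails: take s = 2. Then 2s + 5 = 9, which is odd, yet s = 2 is even, not odd.

(⇐) Suppose s is odd. Since 2 is even, 2s is even for every s, so 2s + 5 has the same parity as 5, which is odd. Hence 2s + 5 is odd.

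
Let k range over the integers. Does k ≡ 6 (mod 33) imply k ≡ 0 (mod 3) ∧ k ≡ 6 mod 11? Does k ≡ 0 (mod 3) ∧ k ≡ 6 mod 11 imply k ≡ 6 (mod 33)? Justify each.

The biconditional holds.

(←) If k ≡ 0 (mod 3) and k ≡ 6 (mod 11), then by the Chinese remainder theorem k ≡ 6 (mod 33). This is exactly k ≡ 6 (mod 33).

(→) Suppose k ≡ 6 (mod 33); write k = 33j + 6. Since 3 ∣ 33, reducing mod 3 gives k ≡ 6 ≡ 0 (mod 3); since 11 ∣ 33, reducing mod 11 gives k ≡ 6 (mod 11).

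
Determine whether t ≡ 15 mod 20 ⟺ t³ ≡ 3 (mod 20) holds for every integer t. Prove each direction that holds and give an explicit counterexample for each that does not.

(⇒) fails and (⇐) fails.

(⟹) This fails: take t = 15. Then 15 ≡ 15 (mod 20), but 15³ = 3375 ≡ 15 (mod 20), not 3.

(⟸) This fails: take t = 7. Then 7³ = 343 ≡ 3 (mod 20), yet 7 ≡ 7 (mod 20), not 15.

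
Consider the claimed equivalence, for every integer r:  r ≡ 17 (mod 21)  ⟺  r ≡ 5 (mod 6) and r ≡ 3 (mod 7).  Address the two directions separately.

Forward direction. This fails: r = 38 gives 38 ≡ 17 (mod 21) but 38 ≡ 2 (mod 6), so the conjunction on the right does not hold.

Converse. If r ≡ 5 (mod 6) and r ≡ 3 (mod 7), then by the Chinese remainder theorem r ≡ 17 (mod 42). Since 17 ≡ 17 (mod 21) and 21 ∣ 42, we get r ≡ 17 (mod 21).

(⇒) fails; (⇐) holds.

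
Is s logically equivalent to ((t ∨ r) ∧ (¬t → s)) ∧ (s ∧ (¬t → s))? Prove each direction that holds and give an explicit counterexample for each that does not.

Forward direction. This fails. Under r = F, s = T, t = F, the left side is true but the right side is false.

Converse. Assume the antecedent. If r is true, the antecedent forces (r = T, s = T, t = F) or (r = T, s = T, t = T), and s holds there. If r is false, the antecedent forces (r = F, s = T, t = T), and s holds there. Either way s holds.

The forward direction fails; the converse holds.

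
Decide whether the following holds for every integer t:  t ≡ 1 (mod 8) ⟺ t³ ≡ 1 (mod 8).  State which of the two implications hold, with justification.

(←) Suppose t³ ≡ 1 (mod 8). The only residue r in {0, …, 7} with r³ ≡ 1 (mod 8) is r = 1, so t ≡ 1 (mod 8).

(→) Suppose t ≡ 1 (mod 8). Write t = 8j + 1. Then (8j + 1)³ = 512j³ + 192j² + 24j + 1 = 8(64j³ + 24j² + 3j) + 1, so t³ ≡ 1 (mod 8).

Both implications hold.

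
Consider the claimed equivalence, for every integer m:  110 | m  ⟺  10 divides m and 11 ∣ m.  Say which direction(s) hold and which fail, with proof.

Forward direction. If 110 ∣ m, write m = 110q. Since 110 = 11·10, m = 10·(11q), so 10 ∣ m; and since 110 = 10·11, m = 11·(10q), so 11 ∣ m.

Converse. Suppose 10 ∣ m and 11 ∣ m. Any common multiple of 10 and 11 is a multiple of their lcm; here gcd(10, 11) = 1, so lcm(10, 11) = 10·11 = 110, so 110 ∣ m.

The biconditional holds.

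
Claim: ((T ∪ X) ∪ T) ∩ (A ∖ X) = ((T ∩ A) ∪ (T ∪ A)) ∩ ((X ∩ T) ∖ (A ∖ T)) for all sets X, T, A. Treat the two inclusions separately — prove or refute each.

Forward inclusion. This inclusion fails. Take X = ∅, T = {1}, A = {1}; then 1 ∈ ((T ∪ X) ∪ T) ∩ (A ∖ X) but 1 ∉ ((T ∩ A) ∪ (T ∪ A)) ∩ ((X ∩ T) ∖ (A ∖ T)).

Reverse inclusion. This inclusion fails. Take X = {1}, T = {1}, A = ∅; then 1 ∈ ((T ∩ A) ∪ (T ∪ A)) ∩ ((X ∩ T) ∖ (A ∖ T)) but 1 ∉ ((T ∪ X) ∪ T) ∩ (A ∖ X).

Both inclusions fail.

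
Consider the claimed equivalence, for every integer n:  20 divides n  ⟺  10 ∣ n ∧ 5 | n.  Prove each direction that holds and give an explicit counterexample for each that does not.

(→) If 20 ∣ n, write n = 20q. Since 20 = 2·10, n = 10·(2q), so 10 ∣ n; and since 20 = 4·5, n = 5·(4q), so 5 ∣ n.

(←) This fails: take n = 10. Both 10 ∣ 10 and 5 ∣ 10, yet 10 is not a multiple of 20 (since 10 = 0·20 + 10), so 20 ∤ 10.

Not equivalent: only (⇒) holds.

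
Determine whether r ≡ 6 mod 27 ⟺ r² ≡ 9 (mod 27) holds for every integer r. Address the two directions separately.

(→) Suppose r ≡ 6 mod 27. Write r = 27j + 6. Then (27j + 6)² = 729j² + 324j + 36 = 27(27j² + 12j + 1) + 9, so r² ≡ 9 (mod 27).

(←) This fails: take r = 3. Then 3² = 9 ≡ 9 (mod 27), yet 3 ≡ 3 (mod 27), not 6.

(⇒) holds; (⇐) fails.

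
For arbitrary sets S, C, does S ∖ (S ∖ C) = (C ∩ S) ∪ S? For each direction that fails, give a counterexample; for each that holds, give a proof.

Only the forward inclusion holds.

Reverse inclusion. This inclusion fails. Take S = {1}, C = ∅; then 1 ∈ (C ∩ S) ∪ S but 1 ∉ S ∖ (S ∖ C).

Forward inclusion. Let x ∈ S ∖ (S ∖ C). Then x ∈ S ∩ C, from which x ∈ (C ∩ S) ∪ S.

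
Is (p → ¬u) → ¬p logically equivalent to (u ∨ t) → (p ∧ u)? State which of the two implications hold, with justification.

[⇒] This fails. Under t = T, u = F, p = F, the left side is true but the right side is false.

[⇐] This fails. Under t = F, u = F, p = T, the left side is false but the right side is true.

(⇒) fails and (⇐) fails.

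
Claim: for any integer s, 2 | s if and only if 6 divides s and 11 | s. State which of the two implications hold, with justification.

[⇒] This fails: take s = 2. Certainly 2 ∣ 2, but 6 ∤ 2.

[⇐] Suppose 6 ∣ s and 11 ∣ s. Any common multiple of 6 and 11 is a multiple of their lcm; here gcd(6, 11) = 1, so lcm(6, 11) = 6·11 = 66, so 66 ∣ s. Since 2 ∣ 66, it follows that 2 ∣ s.

Only the converse holds.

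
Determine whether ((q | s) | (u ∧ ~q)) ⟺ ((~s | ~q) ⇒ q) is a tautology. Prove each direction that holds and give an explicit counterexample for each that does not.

Only the converse holds.

Forward direction. This fails. Under u = T, q = F, s = F, the left side is true but the right side is false.

Converse. Assume the antecedent. If u is true, (q | s) | (u ∧ ~q) reduces to true regardless of the other variables. If u is false, the antecedent forces (u = F, q = T, s = F) or (u = F, q = T, s = T), and (q | s) | (u ∧ ~q) holds there. Either way (q | s) | (u ∧ ~q) holds.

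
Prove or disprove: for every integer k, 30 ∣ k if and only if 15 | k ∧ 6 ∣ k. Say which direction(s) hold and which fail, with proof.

(⟸) Suppose 15 ∣ k and 6 ∣ k. Any common multiple of 15 and 6 is a multiple of their lcm; here lcm(15, 6) = 15·6/gcd(15, 6) = 90/3 = 30, so 30 ∣ k.

(⟹) If 30 ∣ k, write k = 30q. Since 30 = 2·15, k = 15·(2q), so 15 ∣ k; and since 30 = 5·6, k = 6·(5q), so 6 ∣ k.

Both implications hold.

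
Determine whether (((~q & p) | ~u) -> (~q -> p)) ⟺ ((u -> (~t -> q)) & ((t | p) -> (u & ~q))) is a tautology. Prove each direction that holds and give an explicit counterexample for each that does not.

Both directions fail.

(→) This fails. Under p = T, t = F, q = F, u = F, the left side is true but the right side is false.

(←) This fails. Under p = F, t = F, q = F, u = F, the left side is false but the right side is true.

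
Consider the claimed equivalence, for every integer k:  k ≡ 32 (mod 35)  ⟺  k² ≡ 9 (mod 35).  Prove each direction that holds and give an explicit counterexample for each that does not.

The forward direction holds; the converse fails.

(⇒) Suppose k ≡ 32 (mod 35). Write k = 35j + 32. Then (35j + 32)² = 1225j² + 2240j + 1024 = 35(35j² + 64j + 29) + 9, so k² ≡ 9 (mod 35).

(⇐) This fails: take k = 3. Then 3² = 9 ≡ 9 (mod 35), yet 3 ≡ 3 (mod 35), not 32.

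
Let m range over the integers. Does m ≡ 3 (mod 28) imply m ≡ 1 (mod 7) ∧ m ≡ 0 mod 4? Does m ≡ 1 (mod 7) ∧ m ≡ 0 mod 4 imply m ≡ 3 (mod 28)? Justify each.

(⇒) This fails: m = 3 gives 3 ≡ 3 (mod 28) but 3 ≡ 3 (mod 7), so the conjunction on the right does not hold.

(⇐) This fails: m = 8 satisfies both congruences on the right (8 ≡ 1 mod 7 and 8 ≡ 0 mod 4) yet 8 ≡ 8 (mod 28), not 3.

Neither implication holds.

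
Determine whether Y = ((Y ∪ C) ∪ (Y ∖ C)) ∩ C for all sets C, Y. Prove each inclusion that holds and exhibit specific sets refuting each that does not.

(⊆) This inclusion fails. Take C = ∅, Y = {1}; then 1 ∈ Y but 1 ∉ ((Y ∪ C) ∪ (Y ∖ C)) ∩ C.

(⊇) This inclusion fails. Take C = {1}, Y = ∅; then 1 ∈ ((Y ∪ C) ∪ (Y ∖ C)) ∩ C but 1 ∉ Y.

Neither inclusion holds.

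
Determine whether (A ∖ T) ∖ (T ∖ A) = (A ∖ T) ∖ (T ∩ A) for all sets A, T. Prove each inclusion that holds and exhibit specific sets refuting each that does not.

The two sets are equal.

Forward inclusion. Let x ∈ (A ∖ T) ∖ (T ∖ A). Then x ∈ A and x ∉ T, from which x ∈ (A ∖ T) ∖ (T ∩ A).

Reverse inclusion. Let x ∈ (A ∖ T) ∖ (T ∩ A). Then x ∈ A and x ∉ T, from which x ∈ (A ∖ T) ∖ (T ∖ A).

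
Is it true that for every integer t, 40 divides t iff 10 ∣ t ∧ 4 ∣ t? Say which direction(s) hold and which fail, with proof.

The forward direction holds; the converse fails.

[⇒] If 40 ∣ t, write t = 40q. Since 40 = 4·10, t = 10·(4q), so 10 ∣ t; and since 40 = 10·4, t = 4·(10q), so 4 ∣ t.

[⇐] This fails: take t = 20. Both 10 ∣ 20 and 4 ∣ 20, yet 20 is not a multiple of 40 (since 20 = 0·40 + 20), so 40 ∤ 20.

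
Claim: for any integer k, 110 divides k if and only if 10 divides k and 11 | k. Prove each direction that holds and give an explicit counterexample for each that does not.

The biconditional holds.

[⇒] If 110 ∣ k, write k = 110q. Since 110 = 11·10, k = 10·(11q), so 10 ∣ k; and since 110 = 10·11, k = 11·(10q), so 11 ∣ k.

[⇐] Suppose 10 ∣ k and 11 ∣ k. Any common multiple of 10 and 11 is a multiple of their lcm; here gcd(10, 11) = 1, so lcm(10, 11) = 10·11 = 110, so 110 ∣ k.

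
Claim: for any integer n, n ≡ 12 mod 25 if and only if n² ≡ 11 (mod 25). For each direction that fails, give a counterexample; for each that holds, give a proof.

(⟹) This fails: take n = 12. Then 12 ≡ 12 (mod 25), but 12² = 144 ≡ 19 (mod 25), not 11.

(⟸) This fails: take n = 6. Then 6² = 36 ≡ 11 (mod 25), yet 6 ≡ 6 (mod 25), not 12.

Neither direction holds.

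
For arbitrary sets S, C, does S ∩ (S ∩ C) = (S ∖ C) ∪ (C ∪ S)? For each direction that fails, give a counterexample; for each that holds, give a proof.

(⟹) Let x ∈ S ∩ (S ∩ C). Then x ∈ S ∩ C, from which x ∈ (S ∖ C) ∪ (C ∪ S).

(⟸) This inclusion fails. Take S = {1}, C = ∅; then 1 ∈ (S ∖ C) ∪ (C ∪ S) but 1 ∉ S ∩ (S ∩ C).

(⊆) holds; (⊇) fails.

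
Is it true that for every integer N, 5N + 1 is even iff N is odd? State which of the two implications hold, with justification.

Forward direction. Suppose 5N + 1 is even. Since 5 is odd, 5N and N have the same parity, so 5N + 1 ≡ N + 1 (mod 2). As 1 is odd, 5N + 1 is even exactly when N is odd. Thus N is odd.

Converse. Suppose N is odd; write N = 2j + 1. Then 5N + 1 = 5·(2j + 1) + 1 = 2·5j + 6, which is even.

Equivalent; both directions hold.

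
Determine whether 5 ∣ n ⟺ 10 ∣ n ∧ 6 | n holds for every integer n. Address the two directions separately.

[⇒] This fails: take n = 5. Certainly 5 ∣ 5, but 10 ∤ 5.

[⇐] Suppose 10 ∣ n and 6 ∣ n. Any common multiple of 10 and 6 is a multiple of their lcm; here lcm(10, 6) = 10·6/gcd(10, 6) = 60/2 = 30, so 30 ∣ n. Since 5 ∣ 30, it follows that 5 ∣ n.

Only the reverse direction holds.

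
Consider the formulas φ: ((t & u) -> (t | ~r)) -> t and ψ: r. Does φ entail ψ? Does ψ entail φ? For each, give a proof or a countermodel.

Neither direction holds.

(⟹) This fails. Under r = F, t = T, u = F, the left side is true but the right side is false.

(⟸) This fails. Under r = T, t = F, u = F, the left side is false but the right side is true.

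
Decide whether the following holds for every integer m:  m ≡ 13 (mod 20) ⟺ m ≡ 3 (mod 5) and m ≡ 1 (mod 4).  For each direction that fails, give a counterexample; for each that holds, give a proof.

The biconditional holds.

(⟹) Suppose m ≡ 13 (mod 20); write m = 20j + 13. Since 5 ∣ 20, reducing mod 5 gives m ≡ 13 ≡ 3 (mod 5); since 4 ∣ 20, reducing mod 4 gives m ≡ 13 ≡ 1 (mod 4).

(⟸) Conversely, if m ≡ 3 (mod 5) and m ≡ 1 (mod 4), then by the Chinese remainder theorem m ≡ 13 (mod 20). This is exactly m ≡ 13 (mod 20).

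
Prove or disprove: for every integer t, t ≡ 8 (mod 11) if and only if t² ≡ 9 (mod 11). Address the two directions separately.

Not equivalent: only (⇒) holds.

(⟹) Suppose t ≡ 8 (mod 11). Write t = 11j + 8. Then (11j + 8)² = 121j² + 176j + 64 = 11(11j² + 16j + 5) + 9, so t² ≡ 9 (mod 11).

(⟸) This fails: take t = 3. Then 3² = 9 ≡ 9 (mod 11), yet 3 ≡ 3 (mod 11), not 8.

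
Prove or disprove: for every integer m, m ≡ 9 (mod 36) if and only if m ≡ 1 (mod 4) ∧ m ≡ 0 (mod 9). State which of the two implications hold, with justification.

(→) Suppose m ≡ 9 (mod 36); write m = 36j + 9. Since 4 ∣ 36, reducing mod 4 gives m ≡ 9 ≡ 1 (mod 4); since 9 ∣ 36, reducing mod 9 gives m ≡ 9 ≡ 0 (mod 9).

(←) Conversely, if m ≡ 1 (mod 4) and m ≡ 0 (mod 9), then by the Chinese remainder theorem m ≡ 9 (mod 36). This is exactly m ≡ 9 (mod 36).

Both directions hold; the statement is true.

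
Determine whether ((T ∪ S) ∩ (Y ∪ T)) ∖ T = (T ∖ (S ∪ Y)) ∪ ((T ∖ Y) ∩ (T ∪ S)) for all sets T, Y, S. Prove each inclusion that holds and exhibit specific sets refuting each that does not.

Forward inclusion. This inclusion fails. Take T = ∅, Y = {1}, S = {1}; then 1 ∈ ((T ∪ S) ∩ (Y ∪ T)) ∖ T but 1 ∉ (T ∖ (S ∪ Y)) ∪ ((T ∖ Y) ∩ (T ∪ S)).

Reverse inclusion. This inclusion fails. Take T = {1}, Y = ∅, S = ∅; then 1 ∈ (T ∖ (S ∪ Y)) ∪ ((T ∖ Y) ∩ (T ∪ S)) but 1 ∉ ((T ∪ S) ∩ (Y ∪ T)) ∖ T.

(⊆) fails and (⊇) fails.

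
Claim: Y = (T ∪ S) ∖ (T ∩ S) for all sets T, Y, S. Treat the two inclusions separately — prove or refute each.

Neither inclusion holds.

(⊆) This inclusion fails. Take T = ∅, Y = {1}, S = ∅; then 1 ∈ Y but 1 ∉ (T ∪ S) ∖ (T ∩ S).

(⊇) This inclusion fails. Take T = {1}, Y = ∅, S = ∅; then 1 ∈ (T ∪ S) ∖ (T ∩ S) but 1 ∉ Y.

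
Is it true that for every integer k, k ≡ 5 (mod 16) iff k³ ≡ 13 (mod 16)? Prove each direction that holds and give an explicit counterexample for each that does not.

Equivalent; both directions hold.

(⟸) Suppose k³ ≡ 13 (mod 16). The only residue r in {0, …, 15} with r³ ≡ 13 (mod 16) is r = 5, so k ≡ 5 (mod 16).

(⟹) Suppose k ≡ 5 (mod 16). Write k = 16j + 5. Then (16j + 5)³ = 4096j³ + 3840j² + 1200j + 125 = 16(256j³ + 240j² + 75j + 7) + 13, so k³ ≡ 13 (mod 16).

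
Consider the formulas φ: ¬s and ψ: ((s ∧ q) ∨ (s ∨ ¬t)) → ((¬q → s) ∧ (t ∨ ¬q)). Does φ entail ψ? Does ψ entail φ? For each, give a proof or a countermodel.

(⟹) This fails. Under t = F, s = F, q = F, the left side is true but the right side is false.

(⟸) This fails. Under t = F, s = T, q = F, the left side is false but the right side is true.

Neither implication holds.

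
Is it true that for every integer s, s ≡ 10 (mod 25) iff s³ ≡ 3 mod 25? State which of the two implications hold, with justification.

(⇒) fails and (⇐) fails.

[⇒] This fails: take s = 10. Then 10 ≡ 10 (mod 25), but 10³ = 1000 ≡ 0 (mod 25), not 3.

[⇐] This fails: take s = 12. Then 12³ = 1728 ≡ 3 (mod 25), yet 12 ≡ 12 (mod 25), not 10.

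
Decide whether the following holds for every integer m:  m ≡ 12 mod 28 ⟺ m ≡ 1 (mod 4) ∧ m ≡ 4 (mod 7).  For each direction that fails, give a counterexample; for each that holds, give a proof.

Both directions fail.

(→) This fails: m = 12 gives 12 ≡ 12 (mod 28) but 12 ≡ 0 (mod 4), so the conjunction on the right does not hold.

(←) This fails: m = 25 satisfies both congruences on the right (25 ≡ 1 mod 4 and 25 ≡ 4 mod 7) yet 25 ≡ 25 (mod 28), not 12.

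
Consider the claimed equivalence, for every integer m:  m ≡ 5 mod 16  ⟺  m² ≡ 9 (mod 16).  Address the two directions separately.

[⇐] This fails: take m = 3. Then 3² = 9 ≡ 9 (mod 16), yet 3 ≡ 3 (mod 16), not 5.

[⇒] Suppose m ≡ 5 mod 16. Write m = 16j + 5. Then (16j + 5)² = 256j² + 160j + 25 = 16(16j² + 10j + 1) + 9, so m² ≡ 9 (mod 16).

The forward direction holds; the converse fails.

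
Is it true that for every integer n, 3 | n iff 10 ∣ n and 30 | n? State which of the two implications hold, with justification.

(⇒) This fails: take n = 3. Certainly 3 ∣ 3, but 10 ∤ 3.

(⇐) Suppose 10 ∣ n and 30 ∣ n. Any common multiple of 10 and 30 is a multiple of their lcm; here lcm(10, 30) = 10·30/gcd(10, 30) = 300/10 = 30, so 30 ∣ n. Since 3 ∣ 30, it follows that 3 ∣ n.

Only the converse holds.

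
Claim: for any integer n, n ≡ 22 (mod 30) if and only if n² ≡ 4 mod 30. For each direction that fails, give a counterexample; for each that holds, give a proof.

(→) Suppose n ≡ 22 (mod 30). Write n = 30j + 22. Then (30j + 22)² = 900j² + 1320j + 484 = 30(30j² + 44j + 16) + 4, so n² ≡ 4 (mod 30).

(←) This fails: take n = 2. Then 2² = 4 ≡ 4 (mod 30), yet 2 ≡ 2 (mod 30), not 22.

The forward direction holds; the converse fails.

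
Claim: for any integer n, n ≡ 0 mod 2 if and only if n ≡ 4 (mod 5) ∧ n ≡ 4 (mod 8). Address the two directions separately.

Only the converse holds.

(⇒) This fails: n = 0 gives 0 ≡ 0 (mod 2) but 0 ≡ 0 (mod 5), so the conjunction on the right does not hold.

(⇐) Conversely, if n ≡ 4 (mod 5) and n ≡ 4 (mod 8), then by the Chinese remainder theorem n ≡ 4 (mod 40). Since 4 ≡ 0 (mod 2) and 2 ∣ 40, we get n ≡ 0 (mod 2).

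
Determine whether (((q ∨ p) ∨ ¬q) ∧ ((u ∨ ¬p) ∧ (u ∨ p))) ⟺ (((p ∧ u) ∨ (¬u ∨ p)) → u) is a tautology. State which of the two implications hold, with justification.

(⇐) Assume the antecedent. If u is true, the consequent reduces to true regardless of the other variables. If u is false, the antecedent cannot hold. Either way the consequent holds.

(⇒) Assume the antecedent. If u is true, ((p ∧ u) ∨ (¬u ∨ p)) → u reduces to true regardless of the other variables. If u is false, the antecedent cannot hold. Either way ((p ∧ u) ∨ (¬u ∨ p)) → u holds.

Both implications hold.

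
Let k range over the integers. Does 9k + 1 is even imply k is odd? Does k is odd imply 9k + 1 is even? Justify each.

(⇒) Suppose 9k + 1 is even. Since 9 is odd, 9k and k have the same parity, so 9k + 1 ≡ k + 1 (mod 2). As 1 is odd, 9k + 1 is even exactly when k is odd. Thus k is odd.

(⇐) Conversely, suppose k is odd; write k = 2j + 1. Then 9k + 1 = 9·(2j + 1) + 1 = 2·9j + 10, which is even.

Both directions hold.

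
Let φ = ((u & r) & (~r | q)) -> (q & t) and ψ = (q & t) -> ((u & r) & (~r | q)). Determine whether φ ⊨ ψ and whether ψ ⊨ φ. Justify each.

Both directions fail.

(→) This fails. Under t = T, r = F, u = F, q = T, the left side is true but the right side is false.

(←) This fails. Under t = F, r = T, u = T, q = T, the left side is false but the right side is true.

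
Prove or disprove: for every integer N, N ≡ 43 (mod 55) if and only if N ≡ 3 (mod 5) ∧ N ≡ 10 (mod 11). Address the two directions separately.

(⇐) If N ≡ 3 (mod 5) and N ≡ 10 (mod 11), then by the Chinese remainder theorem N ≡ 43 (mod 55). This is exactly N ≡ 43 (mod 55).

(⇒) Suppose N ≡ 43 (mod 55); write N = 55j + 43. Since 5 ∣ 55, reducing mod 5 gives N ≡ 43 ≡ 3 (mod 5); since 11 ∣ 55, reducing mod 11 gives N ≡ 43 ≡ 10 (mod 11).

The biconditional holds.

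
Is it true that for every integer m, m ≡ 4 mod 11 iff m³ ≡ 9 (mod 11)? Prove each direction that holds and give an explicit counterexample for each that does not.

(→) Suppose m ≡ 4 mod 11. Write m = 11j + 4. Then (11j + 4)³ = 1331j³ + 1452j² + 528j + 64 = 11(121j³ + 132j² + 48j + 5) + 9, so m³ ≡ 9 (mod 11).

(←) For the converse, argue contrapositively. If m ≢ 4 (mod 11), then m is congruent to one of 0, 1, 2, 3, 5, 6, 7, 8, 9, 10 modulo 11, and these give m³ ≡ 0, 1, 8, 5, 4, 7, 2, 6, 3, 10 respectively — never 9.

The biconditional holds.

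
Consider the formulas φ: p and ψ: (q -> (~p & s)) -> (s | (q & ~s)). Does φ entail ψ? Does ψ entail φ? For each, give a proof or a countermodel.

(⇒) This fails. Under s = F, p = T, q = F, the left side is true but the right side is false.

(⇐) This fails. Under s = T, p = F, q = F, the left side is false but the right side is true.

Both directions fail.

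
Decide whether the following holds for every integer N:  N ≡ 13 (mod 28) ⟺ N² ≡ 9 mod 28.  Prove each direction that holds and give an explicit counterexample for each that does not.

Neither direction holds.

(→) This fails: take N = 13. Then 13 ≡ 13 (mod 28), but 13² = 169 ≡ 1 (mod 28), not 9.

(←) This fails: take N = 3. Then 3² = 9 ≡ 9 (mod 28), yet 3 ≡ 3 (mod 28), not 13.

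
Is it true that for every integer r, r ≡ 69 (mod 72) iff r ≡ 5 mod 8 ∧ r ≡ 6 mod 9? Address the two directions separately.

Forward direction. Suppose r ≡ 69 (mod 72); write r = 72j + 69. Since 8 ∣ 72, reducing mod 8 gives r ≡ 69 ≡ 5 (mod 8); since 9 ∣ 72, reducing mod 9 gives r ≡ 69 ≡ 6 (mod 9).

Converse. If r ≡ 5 (mod 8) and r ≡ 6 (mod 9), then by the Chinese remainder theorem r ≡ 69 (mod 72). This is exactly r ≡ 69 (mod 72).

Both directions hold; the statement is true.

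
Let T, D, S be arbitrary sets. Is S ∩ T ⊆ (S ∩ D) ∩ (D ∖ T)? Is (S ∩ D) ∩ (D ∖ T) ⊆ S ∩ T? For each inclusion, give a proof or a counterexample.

(⟹) This inclusion fails. Take T = {1}, D = ∅, S = {1}; then 1 ∈ S ∩ T but 1 ∉ (S ∩ D) ∩ (D ∖ T).

(⟸) This inclusion fails. Take T = ∅, D = {1}, S = {1}; then 1 ∈ (S ∩ D) ∩ (D ∖ T) but 1 ∉ S ∩ T.

Neither inclusion holds.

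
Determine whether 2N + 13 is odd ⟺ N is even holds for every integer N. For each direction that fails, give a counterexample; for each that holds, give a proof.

The forward direction fails; the converse holds.

(→) This fails: take N = 7. Then 2N + 13 = 27, which is odd, yet N = 7 is odd, not even.

(←) Suppose N is even. Since 2 is even, 2N is even for every N, so 2N + 13 has the same parity as 13, which is odd. Hence 2N + 13 is odd.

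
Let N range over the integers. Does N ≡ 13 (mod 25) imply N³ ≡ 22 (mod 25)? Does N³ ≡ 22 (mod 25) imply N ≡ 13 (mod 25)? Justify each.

[⇒] Suppose N ≡ 13 (mod 25). Write N = 25j + 13. Then (25j + 13)³ = 15625j³ + 24375j² + 12675j + 2197 = 25(625j³ + 975j² + 507j + 87) + 22, so N³ ≡ 22 (mod 25).

[⇐] Conversely, suppose N³ ≡ 22 (mod 25). The only residue r in {0, …, 24} with r³ ≡ 22 (mod 25) is r = 13, so N ≡ 13 (mod 25).

The biconditional holds.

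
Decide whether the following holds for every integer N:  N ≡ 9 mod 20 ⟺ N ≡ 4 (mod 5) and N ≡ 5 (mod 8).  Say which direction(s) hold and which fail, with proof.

The forward direction fails; the converse holds.

(⇒) This fails: N = 9 gives 9 ≡ 9 (mod 20) but 9 ≡ 1 (mod 8), so the conjunction on the right does not hold.

(⇐) Conversely, if N ≡ 4 (mod 5) and N ≡ 5 (mod 8), then by the Chinese remainder theorem N ≡ 29 (mod 40). Since 29 ≡ 9 (mod 20) and 20 ∣ 40, we get N ≡ 9 (mod 20).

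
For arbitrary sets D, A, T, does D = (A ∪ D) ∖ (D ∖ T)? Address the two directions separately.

Both inclusions fail.

(⟹) This inclusion fails. Take D = {1}, A = ∅, T = ∅; then 1 ∈ D but 1 ∉ (A ∪ D) ∖ (D ∖ T).

(⟸) This inclusion fails. Take D = ∅, A = {1}, T = ∅; then 1 ∈ (A ∪ D) ∖ (D ∖ T) but 1 ∉ D.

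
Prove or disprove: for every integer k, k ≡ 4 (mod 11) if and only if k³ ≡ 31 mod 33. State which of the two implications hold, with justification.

(⇒) fails; (⇐) holds.

[⇒] This fails: take k = 15. Then 15 ≡ 4 (mod 11), but 15³ = 3375 ≡ 9 (mod 33), not 31.

[⇐] Conversely, the residues r modulo 33 with r³ ≡ 31 (mod 33) are exactly {4}, and each is ≡ 4 (mod 11).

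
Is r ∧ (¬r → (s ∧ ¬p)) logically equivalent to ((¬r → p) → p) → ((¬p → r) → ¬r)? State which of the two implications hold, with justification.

Neither implication holds.

(⟹) This fails. Under s = F, r = T, p = T, the left side is true but the right side is false.

(⟸) This fails. Under s = F, r = F, p = F, the left side is false but the right side is true.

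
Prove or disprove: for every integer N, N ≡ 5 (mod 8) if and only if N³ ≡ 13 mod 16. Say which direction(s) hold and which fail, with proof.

Not equivalent: only (⇐) holds.

Forward direction. This fails: take N = 13. Then 13 ≡ 5 (mod 8), but 13³ = 2197 ≡ 5 (mod 16), not 13.

Converse. The residues r modulo 16 with r³ ≡ 13 (mod 16) are exactly {5}, and each is ≡ 5 (mod 8).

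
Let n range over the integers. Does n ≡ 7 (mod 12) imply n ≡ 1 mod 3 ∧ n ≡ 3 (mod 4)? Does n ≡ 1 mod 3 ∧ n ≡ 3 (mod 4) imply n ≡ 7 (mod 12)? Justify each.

Forward direction. Suppose n ≡ 7 (mod 12); write n = 12j + 7. Since 3 ∣ 12, reducing mod 3 gives n ≡ 7 ≡ 1 (mod 3); since 4 ∣ 12, reducing mod 4 gives n ≡ 7 ≡ 3 (mod 4).

Converse. If n ≡ 1 (mod 3) and n ≡ 3 (mod 4), then by the Chinese remainder theorem n ≡ 7 (mod 12). This is exactly n ≡ 7 (mod 12).

Both directions hold; the statement is true.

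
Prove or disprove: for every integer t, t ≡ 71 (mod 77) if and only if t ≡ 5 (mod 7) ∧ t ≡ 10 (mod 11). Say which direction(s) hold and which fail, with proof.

(⟹) This fails: t = 71 gives 71 ≡ 71 (mod 77) but 71 ≡ 1 (mod 7), so the conjunction on the right does not hold.

(⟸) This fails: t = 54 satisfies both congruences on the right (54 ≡ 5 mod 7 and 54 ≡ 10 mod 11) yet 54 ≡ 54 (mod 77), not 71.

Both directions fail.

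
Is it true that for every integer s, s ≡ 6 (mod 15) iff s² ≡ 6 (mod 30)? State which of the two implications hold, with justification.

(⇒) fails and (⇐) fails.

(→) This fails: take s = 21. Then 21 ≡ 6 (mod 15), but 21² = 441 ≡ 21 (mod 30), not 6.

(←) This fails: take s = 24. Then 24² = 576 ≡ 6 (mod 30), yet 24 ≡ 9 (mod 15), not 6.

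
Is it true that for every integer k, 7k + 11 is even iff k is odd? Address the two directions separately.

Equivalent; both directions hold.

(⟹) Suppose 7k + 11 is even. Since 7 is odd, 7k and k have the same parity, so 7k + 11 ≡ k + 11 (mod 2). As 11 is odd, 7k + 11 is even exactly when k is odd. Thus k is odd.

(⟸) Conversely, suppose k is odd; write k = 2j + 1. Then 7k + 11 = 7·(2j + 1) + 11 = 2·7j + 18, which is even.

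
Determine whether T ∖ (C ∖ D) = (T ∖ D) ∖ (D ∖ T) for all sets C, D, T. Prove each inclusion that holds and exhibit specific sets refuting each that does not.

Neither inclusion holds.

Forward inclusion. This inclusion fails. Take C = ∅, D = {1}, T = {1}; then 1 ∈ T ∖ (C ∖ D) but 1 ∉ (T ∖ D) ∖ (D ∖ T).

Reverse inclusion. This inclusion fails. Take C = {1}, D = ∅, T = {1}; then 1 ∈ (T ∖ D) ∖ (D ∖ T) but 1 ∉ T ∖ (C ∖ D).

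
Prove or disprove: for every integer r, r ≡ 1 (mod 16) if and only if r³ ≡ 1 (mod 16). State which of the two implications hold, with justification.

(←) Suppose r³ ≡ 1 (mod 16). The only residue r in {0, …, 15} with r³ ≡ 1 (mod 16) is r = 1, so r ≡ 1 (mod 16).

(→) Suppose r ≡ 1 (mod 16). Write r = 16j + 1. Then (16j + 1)³ = 4096j³ + 768j² + 48j + 1 = 16(256j³ + 48j² + 3j) + 1, so r³ ≡ 1 (mod 16).

The biconditional holds.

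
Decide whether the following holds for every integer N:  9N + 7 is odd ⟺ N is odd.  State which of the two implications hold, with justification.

(⇒) fails and (⇐) fails.

(→) This fails: N = 2 gives 9N + 7 = 25, which is odd, but 2 is even, not odd.

(←) This also fails: N = 3 is odd, but 9N + 7 = 34 is even, not odd.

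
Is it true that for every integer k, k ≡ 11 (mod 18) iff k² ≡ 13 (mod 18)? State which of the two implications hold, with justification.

Forward direction. Suppose k ≡ 11 (mod 18). Write k = 18j + 11. Then (18j + 11)² = 324j² + 396j + 121 = 18(18j² + 22j + 6) + 13, so k² ≡ 13 (mod 18).

Converse. This fails: take k = 7. Then 7² = 49 ≡ 13 (mod 18), yet 7 ≡ 7 (mod 18), not 11.

The forward direction holds; the converse fails.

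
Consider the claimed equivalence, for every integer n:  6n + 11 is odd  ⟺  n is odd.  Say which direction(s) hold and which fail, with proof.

(⇒) fails; (⇐) holds.

[⇒] This fails: take n = 6. Then 6n + 11 = 47, which is odd, yet n = 6 is even, not odd.

[⇐] Suppose n is odd. Since 6 is even, 6n is even for every n, so 6n + 11 has the same parity as 11, which is odd. Hence 6n + 11 is odd.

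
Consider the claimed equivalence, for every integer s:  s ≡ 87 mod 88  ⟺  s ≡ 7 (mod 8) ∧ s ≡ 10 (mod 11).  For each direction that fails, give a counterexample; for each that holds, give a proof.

[⇒] Suppose s ≡ 87 (mod 88); write s = 88j + 87. Since 8 ∣ 88, reducing mod 8 gives s ≡ 87 ≡ 7 (mod 8); since 11 ∣ 88, reducing mod 11 gives s ≡ 87 ≡ 10 (mod 11).

[⇐] Conversely, if s ≡ 7 (mod 8) and s ≡ 10 (mod 11), then by the Chinese remainder theorem s ≡ 87 (mod 88). This is exactly s ≡ 87 (mod 88).

Both directions hold.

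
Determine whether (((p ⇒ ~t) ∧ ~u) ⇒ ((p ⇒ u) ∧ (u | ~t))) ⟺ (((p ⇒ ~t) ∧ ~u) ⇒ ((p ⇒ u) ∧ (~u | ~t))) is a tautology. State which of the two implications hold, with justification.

Forward direction. Assume the antecedent. If u is true, the consequent reduces to true regardless of the other variables. If u is false, the antecedent forces (u = F, p = F, t = F) or (u = F, p = T, t = T), and the consequent holds there. Either way the consequent holds.

Converse. This fails. Under u = F, p = F, t = T, the left side is false but the right side is true.

Only the forward direction holds.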